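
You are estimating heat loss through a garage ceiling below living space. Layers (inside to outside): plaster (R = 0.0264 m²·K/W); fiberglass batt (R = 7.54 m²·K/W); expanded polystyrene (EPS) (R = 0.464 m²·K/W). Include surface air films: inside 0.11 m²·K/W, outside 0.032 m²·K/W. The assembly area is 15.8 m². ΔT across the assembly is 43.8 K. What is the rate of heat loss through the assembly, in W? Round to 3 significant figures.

84.7 W

R_total = 0.11 + 0.0264 + 7.54 + 0.464 + 0.032 = 8.172 m²·K/W
Q = A·ΔT/R = 15.8 × 43.8 / 8.172 = 84.68 W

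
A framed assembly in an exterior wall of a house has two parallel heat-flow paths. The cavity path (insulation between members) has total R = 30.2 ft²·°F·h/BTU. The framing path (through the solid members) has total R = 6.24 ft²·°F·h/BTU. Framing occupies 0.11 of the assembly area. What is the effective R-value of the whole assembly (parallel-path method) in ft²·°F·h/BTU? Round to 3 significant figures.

21.2 ft²·°F·h/BTU

U_eff = 0.89/30.2 + 0.11/6.24 = 0.02947 + 0.01763 = 0.0471
R_eff = 1/U_eff = 21.23 ft²·°F·h/BTU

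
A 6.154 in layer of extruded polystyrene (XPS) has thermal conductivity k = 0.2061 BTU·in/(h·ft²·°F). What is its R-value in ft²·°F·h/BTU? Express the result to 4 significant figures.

R = L/k = 6.154/0.2061 = 29.859 ft²·°F·h/BTU

29.86 ft²·°F·h/BTU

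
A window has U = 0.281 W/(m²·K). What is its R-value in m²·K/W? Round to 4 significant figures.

3.559 m²·K/W

R = 1/U = 1/0.281 = 3.5587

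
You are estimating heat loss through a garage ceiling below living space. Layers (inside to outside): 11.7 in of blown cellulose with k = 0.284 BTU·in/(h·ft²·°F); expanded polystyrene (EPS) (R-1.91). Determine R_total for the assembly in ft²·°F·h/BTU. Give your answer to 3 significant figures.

43.1 ft²·°F·h/BTU

11.7/0.284 = 41.2
R_total = 41.2 + 1.91 = 43.11 ft²·°F·h/BTU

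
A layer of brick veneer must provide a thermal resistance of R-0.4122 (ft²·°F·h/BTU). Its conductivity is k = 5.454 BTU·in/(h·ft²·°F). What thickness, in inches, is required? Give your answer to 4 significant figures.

L = R × k = 0.4122 × 5.454 = 2.2481 in

2.248 in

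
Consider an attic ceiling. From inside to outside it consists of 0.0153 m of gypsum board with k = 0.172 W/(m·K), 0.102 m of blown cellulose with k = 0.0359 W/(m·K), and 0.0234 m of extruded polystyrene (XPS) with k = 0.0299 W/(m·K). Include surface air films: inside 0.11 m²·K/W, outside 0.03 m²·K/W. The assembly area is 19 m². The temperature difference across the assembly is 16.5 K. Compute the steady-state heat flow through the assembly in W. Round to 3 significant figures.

81.4 W

0.0153/0.172 = 0.08895
0.102/0.0359 = 2.841
0.0234/0.0299 = 0.7826
R_total = 0.11 + 0.08895 + 2.841 + 0.7826 + 0.03 = 3.853 m²·K/W
Q = A·ΔT/R = 19 × 16.5 / 3.853 = 81.37 W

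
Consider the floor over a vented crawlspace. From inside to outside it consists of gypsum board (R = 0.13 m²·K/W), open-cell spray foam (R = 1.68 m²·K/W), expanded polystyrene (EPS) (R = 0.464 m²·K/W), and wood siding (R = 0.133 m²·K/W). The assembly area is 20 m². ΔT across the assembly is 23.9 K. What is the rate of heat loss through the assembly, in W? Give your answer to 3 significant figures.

199 W

R_total = 0.13 + 1.68 + 0.464 + 0.133 = 2.407 m²·K/W
Q = A·ΔT/R = 20 × 23.9 / 2.407 = 198.6 W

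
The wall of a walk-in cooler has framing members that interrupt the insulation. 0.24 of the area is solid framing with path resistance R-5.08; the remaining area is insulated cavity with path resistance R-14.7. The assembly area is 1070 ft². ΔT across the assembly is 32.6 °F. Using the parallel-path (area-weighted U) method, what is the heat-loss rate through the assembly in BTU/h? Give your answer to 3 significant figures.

U_eff = 0.76/14.7 + 0.24/5.08 = 0.0517 + 0.04724 = 0.09894
R_eff = 1/U_eff = 10.11 ft²·°F·h/BTU
Q = 1070 × 32.6 / 10.11 = 3451 BTU/h

3450 BTU/h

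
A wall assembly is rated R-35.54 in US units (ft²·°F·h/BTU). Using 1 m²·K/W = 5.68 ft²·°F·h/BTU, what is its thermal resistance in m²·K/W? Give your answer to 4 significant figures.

R_SI = 35.54/5.68 = 6.257

6.257 m²·K/W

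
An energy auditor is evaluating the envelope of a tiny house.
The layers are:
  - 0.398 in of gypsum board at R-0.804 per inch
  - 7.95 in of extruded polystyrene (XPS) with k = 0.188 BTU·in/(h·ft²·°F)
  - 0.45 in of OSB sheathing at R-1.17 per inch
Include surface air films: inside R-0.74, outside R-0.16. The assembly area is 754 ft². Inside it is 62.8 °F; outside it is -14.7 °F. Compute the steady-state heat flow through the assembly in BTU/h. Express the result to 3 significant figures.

1330 BTU/h

0.398 × 0.804 = 0.32
7.95/0.188 = 42.29
0.45 × 1.17 = 0.5265
R_total = 0.74 + 0.32 + 42.29 + 0.5265 + 0.16 = 44.03 ft²·°F·h/BTU
Q = A·ΔT/R = 754 × (62.8 − (-14.7)) / 44.03 = 1327 BTU/h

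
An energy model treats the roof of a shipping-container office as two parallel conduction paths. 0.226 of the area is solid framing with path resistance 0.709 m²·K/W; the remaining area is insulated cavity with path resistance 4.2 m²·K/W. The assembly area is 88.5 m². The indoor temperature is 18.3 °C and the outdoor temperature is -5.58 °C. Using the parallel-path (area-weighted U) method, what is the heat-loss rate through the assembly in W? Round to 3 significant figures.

1060 W

U_eff = 0.774/4.2 + 0.226/0.709 = 0.1843 + 0.3188 = 0.503
R_eff = 1/U_eff = 1.988 m²·K/W
Q = 88.5 × (18.3 − (-5.58)) / 1.988 = 1063 W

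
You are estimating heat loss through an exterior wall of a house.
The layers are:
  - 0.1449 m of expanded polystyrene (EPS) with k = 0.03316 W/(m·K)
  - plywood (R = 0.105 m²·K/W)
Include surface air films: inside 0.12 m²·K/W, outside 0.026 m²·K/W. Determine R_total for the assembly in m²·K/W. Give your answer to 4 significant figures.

0.1449/0.03316 = 4.3697
R_total = 0.12 + 4.3697 + 0.105 + 0.026 = 4.6207 m²·K/W

4.621 m²·K/W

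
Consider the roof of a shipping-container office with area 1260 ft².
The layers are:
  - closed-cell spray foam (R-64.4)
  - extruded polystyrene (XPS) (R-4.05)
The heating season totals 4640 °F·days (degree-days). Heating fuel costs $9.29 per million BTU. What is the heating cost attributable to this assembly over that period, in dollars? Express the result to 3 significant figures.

R_total = 64.4 + 4.05 = 68.45 ft²·°F·h/BTU
E = A × HDD × 24 / R = 1260 × 4640 × 24 / 68.45 = 2050000 BTU
Cost = 2050000/10⁶ × 9.29 = $19.04

19.0 dollars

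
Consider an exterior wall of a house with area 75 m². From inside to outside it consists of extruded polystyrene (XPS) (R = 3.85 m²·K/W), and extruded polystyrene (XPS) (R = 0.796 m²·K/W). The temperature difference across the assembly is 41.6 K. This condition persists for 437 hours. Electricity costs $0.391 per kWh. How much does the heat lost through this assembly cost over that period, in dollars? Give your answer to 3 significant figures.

R_total = 3.85 + 0.796 = 4.646 m²·K/W
Q = 75 × 41.6 / 4.646 = 671.5 W
E = 671.5 W × 437 h / 1000 = 293.5 kWh
Cost = 293.5 × 0.391 = $114.7

115 dollars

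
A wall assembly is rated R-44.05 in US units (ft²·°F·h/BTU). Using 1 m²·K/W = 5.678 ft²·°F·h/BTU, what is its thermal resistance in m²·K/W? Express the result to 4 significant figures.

7.758 m²·K/W

R_SI = 44.05/5.678 = 7.758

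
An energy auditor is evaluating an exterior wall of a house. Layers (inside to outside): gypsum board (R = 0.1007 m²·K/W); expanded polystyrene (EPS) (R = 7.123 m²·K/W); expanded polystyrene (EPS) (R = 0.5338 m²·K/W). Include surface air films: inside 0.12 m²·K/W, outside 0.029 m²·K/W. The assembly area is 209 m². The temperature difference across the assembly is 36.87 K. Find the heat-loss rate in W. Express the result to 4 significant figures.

R_total = 0.12 + 0.1007 + 7.123 + 0.5338 + 0.029 = 7.9065 m²·K/W
Q = A·ΔT/R = 209 × 36.87 / 7.9065 = 974.62 W

974.6 W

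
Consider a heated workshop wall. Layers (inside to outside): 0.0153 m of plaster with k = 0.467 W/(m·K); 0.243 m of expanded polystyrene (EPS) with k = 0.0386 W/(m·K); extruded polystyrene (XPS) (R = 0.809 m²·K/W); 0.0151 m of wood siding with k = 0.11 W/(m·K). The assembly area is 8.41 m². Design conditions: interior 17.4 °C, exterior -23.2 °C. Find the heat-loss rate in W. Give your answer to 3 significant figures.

0.0153/0.467 = 0.03276
0.243/0.0386 = 6.295
0.0151/0.11 = 0.1373
R_total = 0.03276 + 6.295 + 0.809 + 0.1373 = 7.274 m²·K/W
Q = A·ΔT/R = 8.41 × (17.4 − (-23.2)) / 7.274 = 46.94 W

46.9 W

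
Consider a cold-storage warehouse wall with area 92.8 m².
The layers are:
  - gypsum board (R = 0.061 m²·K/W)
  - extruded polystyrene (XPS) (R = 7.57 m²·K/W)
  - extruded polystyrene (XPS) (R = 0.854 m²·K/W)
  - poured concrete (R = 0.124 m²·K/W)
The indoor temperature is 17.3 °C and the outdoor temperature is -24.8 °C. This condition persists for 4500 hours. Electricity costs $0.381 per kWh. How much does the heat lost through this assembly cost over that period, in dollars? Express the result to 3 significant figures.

R_total = 0.061 + 7.57 + 0.854 + 0.124 = 8.609 m²·K/W
Q = 92.8 × (17.3 − (-24.8)) / 8.609 = 453.8 W
E = 453.8 W × 4500 h / 1000 = 2042 kWh
Cost = 2042 × 0.381 = $778.1

778 dollars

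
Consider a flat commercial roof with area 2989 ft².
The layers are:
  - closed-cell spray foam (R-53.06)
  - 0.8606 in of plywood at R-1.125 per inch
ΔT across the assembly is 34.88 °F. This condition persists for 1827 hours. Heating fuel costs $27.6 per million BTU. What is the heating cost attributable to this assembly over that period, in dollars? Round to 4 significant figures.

0.8606 × 1.125 = 0.96818
R_total = 53.06 + 0.96818 = 54.028 ft²·°F·h/BTU
Q = 2989 × 34.88 / 54.028 = 1929.7 BTU/h
E = 1929.7 × 1827 = 3525500 BTU
Cost = 3525500/10⁶ × 27.6 = $97.304

97.30 dollars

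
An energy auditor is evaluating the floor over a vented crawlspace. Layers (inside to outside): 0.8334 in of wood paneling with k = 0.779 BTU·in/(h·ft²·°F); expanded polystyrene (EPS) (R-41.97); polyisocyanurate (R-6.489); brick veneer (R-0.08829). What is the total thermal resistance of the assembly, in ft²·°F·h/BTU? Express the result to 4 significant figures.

0.8334/0.779 = 1.0698
R_total = 1.0698 + 41.97 + 6.489 + 0.08829 = 49.617 ft²·°F·h/BTU

49.62 ft²·°F·h/BTU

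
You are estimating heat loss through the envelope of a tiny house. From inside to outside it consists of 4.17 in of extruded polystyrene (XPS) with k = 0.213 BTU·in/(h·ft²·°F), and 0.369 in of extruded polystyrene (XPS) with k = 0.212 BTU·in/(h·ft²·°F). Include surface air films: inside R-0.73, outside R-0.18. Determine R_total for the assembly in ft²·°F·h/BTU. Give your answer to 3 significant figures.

22.2 ft²·°F·h/BTU

4.17/0.213 = 19.58
0.369/0.212 = 1.741
R_total = 0.73 + 19.58 + 1.741 + 0.18 = 22.23 ft²·°F·h/BTU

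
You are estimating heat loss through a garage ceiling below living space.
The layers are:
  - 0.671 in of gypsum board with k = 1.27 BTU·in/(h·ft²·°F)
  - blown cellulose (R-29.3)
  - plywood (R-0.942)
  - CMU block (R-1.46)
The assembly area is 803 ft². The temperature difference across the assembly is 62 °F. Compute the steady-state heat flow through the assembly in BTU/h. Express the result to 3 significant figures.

1540 BTU/h

0.671/1.27 = 0.5283
R_total = 0.5283 + 29.3 + 0.942 + 1.46 = 32.23 ft²·°F·h/BTU
Q = A·ΔT/R = 803 × 62 / 32.23 = 1545 BTU/h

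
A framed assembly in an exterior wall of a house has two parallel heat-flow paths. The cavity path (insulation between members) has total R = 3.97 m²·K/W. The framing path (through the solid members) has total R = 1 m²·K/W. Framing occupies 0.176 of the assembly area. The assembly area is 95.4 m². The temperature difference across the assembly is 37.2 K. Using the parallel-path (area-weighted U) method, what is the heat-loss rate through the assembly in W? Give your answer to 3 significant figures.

1360 W

U_eff = 0.824/3.97 + 0.176/1 = 0.2076 + 0.176 = 0.3836
R_eff = 1/U_eff = 2.607 m²·K/W
Q = 95.4 × 37.2 / 2.607 = 1361 W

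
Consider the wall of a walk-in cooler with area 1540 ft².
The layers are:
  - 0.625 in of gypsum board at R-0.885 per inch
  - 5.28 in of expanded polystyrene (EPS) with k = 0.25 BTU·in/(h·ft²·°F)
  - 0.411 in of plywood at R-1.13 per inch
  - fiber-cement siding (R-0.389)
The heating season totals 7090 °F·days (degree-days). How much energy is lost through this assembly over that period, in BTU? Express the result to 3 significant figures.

0.625 × 0.885 = 0.5531
5.28/0.25 = 21.12
0.411 × 1.13 = 0.4644
R_total = 0.5531 + 21.12 + 0.4644 + 0.389 = 22.53 ft²·°F·h/BTU
E = A × HDD × 24 / R = 1540 × 7090 × 24 / 22.53 = 11630000 BTU

11600000 BTU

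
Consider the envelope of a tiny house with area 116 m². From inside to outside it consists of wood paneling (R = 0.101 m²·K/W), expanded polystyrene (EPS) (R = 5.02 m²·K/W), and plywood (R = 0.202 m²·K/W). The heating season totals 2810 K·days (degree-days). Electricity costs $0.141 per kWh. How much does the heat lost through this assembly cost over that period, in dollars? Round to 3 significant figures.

207 dollars

R_total = 0.101 + 5.02 + 0.202 = 5.323 m²·K/W
E = A × HDD × 24 / R / 1000 = 116 × 2810 × 24 / 5.323 / 1000 = 1470 kWh
Cost = 1470 × 0.141 = $207.2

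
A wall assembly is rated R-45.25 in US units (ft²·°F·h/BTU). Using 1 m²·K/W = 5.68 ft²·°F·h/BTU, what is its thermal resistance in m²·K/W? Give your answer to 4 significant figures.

7.967 m²·K/W

R_SI = 45.25/5.68 = 7.9665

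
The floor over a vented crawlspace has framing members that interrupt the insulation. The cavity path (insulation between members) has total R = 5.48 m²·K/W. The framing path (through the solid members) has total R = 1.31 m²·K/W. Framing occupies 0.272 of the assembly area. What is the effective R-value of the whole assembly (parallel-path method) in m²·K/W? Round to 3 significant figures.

U_eff = 0.728/5.48 + 0.272/1.31 = 0.1328 + 0.2076 = 0.3405
R_eff = 1/U_eff = 2.937 m²·K/W

2.94 m²·K/W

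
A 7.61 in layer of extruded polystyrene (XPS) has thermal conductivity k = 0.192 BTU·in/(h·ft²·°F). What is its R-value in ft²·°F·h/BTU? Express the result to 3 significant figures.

39.6 ft²·°F·h/BTU

R = L/k = 7.61/0.192 = 39.64 ft²·°F·h/BTU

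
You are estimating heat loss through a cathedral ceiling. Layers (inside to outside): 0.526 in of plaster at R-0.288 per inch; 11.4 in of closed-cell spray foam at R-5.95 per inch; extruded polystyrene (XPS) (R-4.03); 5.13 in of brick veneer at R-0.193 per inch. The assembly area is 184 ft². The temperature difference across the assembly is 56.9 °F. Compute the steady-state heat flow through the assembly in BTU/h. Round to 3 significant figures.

143 BTU/h

0.526 × 0.288 = 0.1515
11.4 × 5.95 = 67.83
5.13 × 0.193 = 0.9901
R_total = 0.1515 + 67.83 + 4.03 + 0.9901 = 73 ft²·°F·h/BTU
Q = A·ΔT/R = 184 × 56.9 / 73 = 143.4 BTU/h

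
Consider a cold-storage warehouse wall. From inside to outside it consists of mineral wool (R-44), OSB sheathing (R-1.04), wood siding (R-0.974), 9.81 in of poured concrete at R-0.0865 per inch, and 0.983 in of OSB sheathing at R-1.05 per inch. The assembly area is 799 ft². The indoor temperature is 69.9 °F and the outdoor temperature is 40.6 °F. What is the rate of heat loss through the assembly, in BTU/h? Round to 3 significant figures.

489 BTU/h

9.81 × 0.0865 = 0.8486
0.983 × 1.05 = 1.032
R_total = 44 + 1.04 + 0.974 + 0.8486 + 1.032 = 47.89 ft²·°F·h/BTU
Q = A·ΔT/R = 799 × (69.9 − 40.6) / 47.89 = 488.8 BTU/h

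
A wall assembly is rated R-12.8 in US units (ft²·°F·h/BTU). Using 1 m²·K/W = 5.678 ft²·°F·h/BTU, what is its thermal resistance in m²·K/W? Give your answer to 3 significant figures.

2.25 m²·K/W

R_SI = 12.8/5.678 = 2.254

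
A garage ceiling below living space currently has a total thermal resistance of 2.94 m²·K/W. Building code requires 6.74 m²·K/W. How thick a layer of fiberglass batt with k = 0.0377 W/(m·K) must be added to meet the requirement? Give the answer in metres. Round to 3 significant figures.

ΔR = 6.74 − 2.94 = 3.8 m²·K/W
L = ΔR × k = 3.8 × 0.0377 = 0.1433 m

0.143 m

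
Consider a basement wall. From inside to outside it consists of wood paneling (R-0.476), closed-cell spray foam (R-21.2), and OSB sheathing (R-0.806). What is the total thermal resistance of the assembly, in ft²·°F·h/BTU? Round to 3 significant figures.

R_total = 0.476 + 21.2 + 0.806 = 22.48 ft²·°F·h/BTU

22.5 ft²·°F·h/BTU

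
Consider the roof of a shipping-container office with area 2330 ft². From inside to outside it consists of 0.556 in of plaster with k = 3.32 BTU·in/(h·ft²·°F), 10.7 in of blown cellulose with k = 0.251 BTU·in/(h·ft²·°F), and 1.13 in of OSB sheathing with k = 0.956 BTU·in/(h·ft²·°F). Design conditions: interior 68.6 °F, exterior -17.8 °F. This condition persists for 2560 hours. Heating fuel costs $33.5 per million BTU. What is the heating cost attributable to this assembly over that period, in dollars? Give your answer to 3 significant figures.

393 dollars

0.556/3.32 = 0.1675
10.7/0.251 = 42.63
1.13/0.956 = 1.182
R_total = 0.1675 + 42.63 + 1.182 = 43.98 ft²·°F·h/BTU
Q = 2330 × (68.6 − (-17.8)) / 43.98 = 4577 BTU/h
E = 4577 × 2560 = 11720000 BTU
Cost = 11720000/10⁶ × 33.5 = $392.6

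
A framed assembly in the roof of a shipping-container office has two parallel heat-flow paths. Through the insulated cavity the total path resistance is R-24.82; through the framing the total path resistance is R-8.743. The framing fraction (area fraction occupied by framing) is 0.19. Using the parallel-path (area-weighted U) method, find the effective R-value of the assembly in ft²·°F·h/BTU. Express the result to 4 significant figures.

18.39 ft²·°F·h/BTU

U_eff = 0.81/24.82 + 0.19/8.743 = 0.032635 + 0.021732 = 0.054367
R_eff = 1/U_eff = 18.394 ft²·°F·h/BTU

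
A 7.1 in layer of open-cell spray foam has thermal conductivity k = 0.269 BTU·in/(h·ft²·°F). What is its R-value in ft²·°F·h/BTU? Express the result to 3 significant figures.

26.4 ft²·°F·h/BTU

R = L/k = 7.1/0.269 = 26.39 ft²·°F·h/BTU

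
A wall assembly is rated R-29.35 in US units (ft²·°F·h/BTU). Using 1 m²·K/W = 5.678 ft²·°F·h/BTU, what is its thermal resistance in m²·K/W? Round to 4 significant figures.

5.169 m²·K/W

R_SI = 29.35/5.678 = 5.1691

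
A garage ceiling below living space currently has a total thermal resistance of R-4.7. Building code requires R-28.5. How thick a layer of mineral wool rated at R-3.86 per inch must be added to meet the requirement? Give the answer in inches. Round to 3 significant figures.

ΔR = 28.5 − 4.7 = 23.8 ft²·°F·h/BTU
L = ΔR / (R/in) = 23.8/3.86 = 6.166 in

6.17 in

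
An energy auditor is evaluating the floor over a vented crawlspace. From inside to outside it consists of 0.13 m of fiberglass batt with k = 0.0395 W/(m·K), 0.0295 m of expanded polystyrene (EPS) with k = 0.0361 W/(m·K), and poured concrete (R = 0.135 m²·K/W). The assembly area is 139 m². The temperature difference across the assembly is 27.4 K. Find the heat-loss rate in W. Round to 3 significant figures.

0.13/0.0395 = 3.291
0.0295/0.0361 = 0.8172
R_total = 3.291 + 0.8172 + 0.135 = 4.243 m²·K/W
Q = A·ΔT/R = 139 × 27.4 / 4.243 = 897.6 W

898 W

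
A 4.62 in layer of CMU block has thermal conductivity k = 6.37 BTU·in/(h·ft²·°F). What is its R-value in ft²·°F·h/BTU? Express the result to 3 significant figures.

R = L/k = 4.62/6.37 = 0.7253 ft²·°F·h/BTU

0.725 ft²·°F·h/BTU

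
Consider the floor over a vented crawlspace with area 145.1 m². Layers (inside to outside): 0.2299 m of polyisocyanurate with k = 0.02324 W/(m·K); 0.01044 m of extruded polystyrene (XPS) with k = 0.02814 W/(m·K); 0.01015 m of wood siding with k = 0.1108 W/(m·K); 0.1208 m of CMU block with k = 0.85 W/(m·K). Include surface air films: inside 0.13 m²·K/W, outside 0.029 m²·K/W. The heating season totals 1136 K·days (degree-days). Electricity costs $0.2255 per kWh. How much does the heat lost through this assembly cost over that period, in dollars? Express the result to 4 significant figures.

83.71 dollars

0.2299/0.02324 = 9.8924
0.01044/0.02814 = 0.371
0.01015/0.1108 = 0.091606
0.1208/0.85 = 0.14212
R_total = 0.13 + 9.8924 + 0.371 + 0.091606 + 0.14212 + 0.029 = 10.656 m²·K/W
E = A × HDD × 24 / R / 1000 = 145.1 × 1136 × 24 / 10.656 / 1000 = 371.24 kWh
Cost = 371.24 × 0.2255 = $83.715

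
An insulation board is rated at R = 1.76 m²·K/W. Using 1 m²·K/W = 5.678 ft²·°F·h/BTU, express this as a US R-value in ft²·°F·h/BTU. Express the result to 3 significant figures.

R_US = 1.76 × 5.678 = 9.993

9.99 ft²·°F·h/BTU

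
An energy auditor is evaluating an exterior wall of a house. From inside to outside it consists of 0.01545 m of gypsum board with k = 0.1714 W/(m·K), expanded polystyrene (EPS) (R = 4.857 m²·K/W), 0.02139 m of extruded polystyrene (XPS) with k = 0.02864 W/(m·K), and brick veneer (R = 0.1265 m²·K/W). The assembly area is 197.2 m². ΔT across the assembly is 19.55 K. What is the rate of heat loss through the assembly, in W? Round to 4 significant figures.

0.01545/0.1714 = 0.09014
0.02139/0.02864 = 0.74686
R_total = 0.09014 + 4.857 + 0.74686 + 0.1265 = 5.8205 m²·K/W
Q = A·ΔT/R = 197.2 × 19.55 / 5.8205 = 662.36 W

662.4 W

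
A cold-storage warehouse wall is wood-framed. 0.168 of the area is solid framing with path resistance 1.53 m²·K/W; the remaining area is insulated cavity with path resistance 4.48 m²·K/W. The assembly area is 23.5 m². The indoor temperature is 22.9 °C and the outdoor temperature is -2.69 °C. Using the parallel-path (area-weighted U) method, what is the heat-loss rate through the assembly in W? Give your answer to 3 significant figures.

178 W

U_eff = 0.832/4.48 + 0.168/1.53 = 0.1857 + 0.1098 = 0.2955
R_eff = 1/U_eff = 3.384 m²·K/W
Q = 23.5 × (22.9 − (-2.69)) / 3.384 = 177.7 W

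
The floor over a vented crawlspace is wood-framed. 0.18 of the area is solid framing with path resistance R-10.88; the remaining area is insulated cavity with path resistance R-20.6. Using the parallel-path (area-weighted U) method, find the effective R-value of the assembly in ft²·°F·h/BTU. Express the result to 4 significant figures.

17.75 ft²·°F·h/BTU

U_eff = 0.82/20.6 + 0.18/10.88 = 0.039806 + 0.016544 = 0.05635
R_eff = 1/U_eff = 17.746 ft²·°F·h/BTU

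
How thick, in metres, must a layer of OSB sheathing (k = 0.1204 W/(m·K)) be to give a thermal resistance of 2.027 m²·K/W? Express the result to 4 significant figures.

L = R·k = 2.027 × 0.1204 = 0.24405 m

0.2441 m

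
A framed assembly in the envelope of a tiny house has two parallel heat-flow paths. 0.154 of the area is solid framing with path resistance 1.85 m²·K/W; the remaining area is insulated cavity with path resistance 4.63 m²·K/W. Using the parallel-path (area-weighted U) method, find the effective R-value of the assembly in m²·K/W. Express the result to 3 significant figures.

U_eff = 0.846/4.63 + 0.154/1.85 = 0.1827 + 0.08324 = 0.266
R_eff = 1/U_eff = 3.76 m²·K/W

3.76 m²·K/W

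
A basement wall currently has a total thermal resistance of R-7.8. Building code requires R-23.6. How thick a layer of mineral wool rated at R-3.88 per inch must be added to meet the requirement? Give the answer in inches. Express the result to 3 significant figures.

ΔR = 23.6 − 7.8 = 15.8 ft²·°F·h/BTU
L = ΔR / (R/in) = 15.8/3.88 = 4.072 in

4.07 in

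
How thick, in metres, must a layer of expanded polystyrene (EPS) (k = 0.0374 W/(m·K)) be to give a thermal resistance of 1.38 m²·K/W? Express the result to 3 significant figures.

L = R·k = 1.38 × 0.0374 = 0.05161 m

0.0516 m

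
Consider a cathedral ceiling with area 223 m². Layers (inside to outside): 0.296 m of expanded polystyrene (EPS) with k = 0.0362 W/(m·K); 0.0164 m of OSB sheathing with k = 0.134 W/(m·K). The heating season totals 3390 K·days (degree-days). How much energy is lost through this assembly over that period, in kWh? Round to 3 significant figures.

0.296/0.0362 = 8.177
0.0164/0.134 = 0.1224
R_total = 8.177 + 0.1224 = 8.299 m²·K/W
E = A × HDD × 24 / R / 1000 = 223 × 3390 × 24 / 8.299 / 1000 = 2186 kWh

2190 kWh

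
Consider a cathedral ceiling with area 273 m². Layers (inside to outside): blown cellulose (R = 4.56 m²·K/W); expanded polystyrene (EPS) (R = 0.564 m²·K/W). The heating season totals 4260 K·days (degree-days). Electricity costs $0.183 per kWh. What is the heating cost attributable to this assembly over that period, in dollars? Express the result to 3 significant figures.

997 dollars

R_total = 4.56 + 0.564 = 5.124 m²·K/W
E = A × HDD × 24 / R / 1000 = 273 × 4260 × 24 / 5.124 / 1000 = 5447 kWh
Cost = 5447 × 0.183 = $996.8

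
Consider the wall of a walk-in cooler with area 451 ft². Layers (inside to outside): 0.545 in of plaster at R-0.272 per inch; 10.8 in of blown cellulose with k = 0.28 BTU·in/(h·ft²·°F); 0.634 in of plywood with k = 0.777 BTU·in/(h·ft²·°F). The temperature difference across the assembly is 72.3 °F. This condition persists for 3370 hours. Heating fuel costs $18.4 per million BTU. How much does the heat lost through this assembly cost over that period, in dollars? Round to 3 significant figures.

0.545 × 0.272 = 0.1482
10.8/0.28 = 38.57
0.634/0.777 = 0.816
R_total = 0.1482 + 38.57 + 0.816 = 39.54 ft²·°F·h/BTU
Q = 451 × 72.3 / 39.54 = 824.8 BTU/h
E = 824.8 × 3370 = 2779000 BTU
Cost = 2779000/10⁶ × 18.4 = $51.14

51.1 dollars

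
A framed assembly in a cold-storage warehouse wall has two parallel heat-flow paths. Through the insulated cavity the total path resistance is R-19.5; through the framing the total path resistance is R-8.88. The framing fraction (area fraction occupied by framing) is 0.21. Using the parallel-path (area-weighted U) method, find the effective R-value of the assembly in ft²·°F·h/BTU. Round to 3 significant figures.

U_eff = 0.79/19.5 + 0.21/8.88 = 0.04051 + 0.02365 = 0.06416
R_eff = 1/U_eff = 15.59 ft²·°F·h/BTU

15.6 ft²·°F·h/BTU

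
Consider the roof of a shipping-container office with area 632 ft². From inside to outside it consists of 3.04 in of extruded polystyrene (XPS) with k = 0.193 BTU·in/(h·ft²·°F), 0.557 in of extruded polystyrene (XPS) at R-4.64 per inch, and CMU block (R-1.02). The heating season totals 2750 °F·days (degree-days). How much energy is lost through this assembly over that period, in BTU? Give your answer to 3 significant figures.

2160000 BTU

3.04/0.193 = 15.75
0.557 × 4.64 = 2.584
R_total = 15.75 + 2.584 + 1.02 = 19.36 ft²·°F·h/BTU
E = A × HDD × 24 / R = 632 × 2750 × 24 / 19.36 = 2155000 BTU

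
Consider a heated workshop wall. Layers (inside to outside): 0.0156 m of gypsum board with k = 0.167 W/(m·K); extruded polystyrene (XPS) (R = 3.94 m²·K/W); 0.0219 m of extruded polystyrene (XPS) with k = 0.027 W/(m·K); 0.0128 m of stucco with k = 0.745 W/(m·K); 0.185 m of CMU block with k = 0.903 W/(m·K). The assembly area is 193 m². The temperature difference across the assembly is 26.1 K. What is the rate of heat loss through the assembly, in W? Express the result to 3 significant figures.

0.0156/0.167 = 0.09341
0.0219/0.027 = 0.8111
0.0128/0.745 = 0.01718
0.185/0.903 = 0.2049
R_total = 0.09341 + 3.94 + 0.8111 + 0.01718 + 0.2049 = 5.067 m²·K/W
Q = A·ΔT/R = 193 × 26.1 / 5.067 = 994.2 W

994 W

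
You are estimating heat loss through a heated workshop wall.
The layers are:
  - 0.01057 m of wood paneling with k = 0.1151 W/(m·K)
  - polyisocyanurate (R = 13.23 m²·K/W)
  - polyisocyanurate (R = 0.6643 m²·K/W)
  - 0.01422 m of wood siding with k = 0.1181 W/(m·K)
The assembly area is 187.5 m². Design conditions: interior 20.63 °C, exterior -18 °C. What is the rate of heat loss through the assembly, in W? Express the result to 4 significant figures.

0.01057/0.1151 = 0.091833
0.01422/0.1181 = 0.12041
R_total = 0.091833 + 13.23 + 0.6643 + 0.12041 = 14.107 m²·K/W
Q = A·ΔT/R = 187.5 × (20.63 − (-18)) / 14.107 = 513.46 W

513.5 W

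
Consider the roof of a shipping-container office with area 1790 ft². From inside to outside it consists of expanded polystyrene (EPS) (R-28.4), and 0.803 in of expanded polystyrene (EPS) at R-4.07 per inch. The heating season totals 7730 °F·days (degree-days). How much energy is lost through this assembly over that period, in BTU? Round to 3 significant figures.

10500000 BTU

0.803 × 4.07 = 3.268
R_total = 28.4 + 3.268 = 31.67 ft²·°F·h/BTU
E = A × HDD × 24 / R = 1790 × 7730 × 24 / 31.67 = 10490000 BTU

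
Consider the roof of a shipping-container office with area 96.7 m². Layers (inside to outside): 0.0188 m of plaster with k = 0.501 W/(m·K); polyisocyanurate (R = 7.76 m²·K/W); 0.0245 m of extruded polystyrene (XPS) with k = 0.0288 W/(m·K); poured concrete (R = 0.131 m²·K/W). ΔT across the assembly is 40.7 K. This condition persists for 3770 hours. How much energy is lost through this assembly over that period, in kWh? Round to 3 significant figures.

0.0188/0.501 = 0.03752
0.0245/0.0288 = 0.8507
R_total = 0.03752 + 7.76 + 0.8507 + 0.131 = 8.779 m²·K/W
Q = 96.7 × 40.7 / 8.779 = 448.3 W
E = 448.3 W × 3770 h / 1000 = 1690 kWh

1690 kWh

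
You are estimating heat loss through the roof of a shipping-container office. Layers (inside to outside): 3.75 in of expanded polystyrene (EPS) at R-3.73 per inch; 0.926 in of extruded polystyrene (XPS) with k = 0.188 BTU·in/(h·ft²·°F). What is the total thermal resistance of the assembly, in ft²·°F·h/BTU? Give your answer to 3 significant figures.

3.75 × 3.73 = 13.99
0.926/0.188 = 4.926
R_total = 13.99 + 4.926 = 18.91 ft²·°F·h/BTU

18.9 ft²·°F·h/BTU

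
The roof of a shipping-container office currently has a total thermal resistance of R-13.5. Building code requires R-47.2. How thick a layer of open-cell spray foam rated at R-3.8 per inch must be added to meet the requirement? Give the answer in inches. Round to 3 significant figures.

8.87 in

ΔR = 47.2 − 13.5 = 33.7 ft²·°F·h/BTU
L = ΔR / (R/in) = 33.7/3.8 = 8.868 in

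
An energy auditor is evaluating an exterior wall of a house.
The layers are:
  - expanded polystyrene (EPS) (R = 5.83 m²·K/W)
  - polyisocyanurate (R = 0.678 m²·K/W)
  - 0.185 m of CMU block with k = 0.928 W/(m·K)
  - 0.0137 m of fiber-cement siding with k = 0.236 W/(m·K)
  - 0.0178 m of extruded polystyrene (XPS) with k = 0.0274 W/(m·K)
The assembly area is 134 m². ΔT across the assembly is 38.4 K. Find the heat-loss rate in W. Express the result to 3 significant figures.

694 W

0.185/0.928 = 0.1994
0.0137/0.236 = 0.05805
0.0178/0.0274 = 0.6496
R_total = 5.83 + 0.678 + 0.1994 + 0.05805 + 0.6496 = 7.415 m²·K/W
Q = A·ΔT/R = 134 × 38.4 / 7.415 = 693.9 W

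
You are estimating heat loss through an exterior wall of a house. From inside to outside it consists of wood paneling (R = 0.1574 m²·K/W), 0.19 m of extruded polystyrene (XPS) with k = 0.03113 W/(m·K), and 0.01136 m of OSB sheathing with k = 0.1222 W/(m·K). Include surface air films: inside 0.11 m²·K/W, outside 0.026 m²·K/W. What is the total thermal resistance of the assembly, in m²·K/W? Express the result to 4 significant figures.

6.490 m²·K/W

0.19/0.03113 = 6.1034
0.01136/0.1222 = 0.092962
R_total = 0.11 + 0.1574 + 6.1034 + 0.092962 + 0.026 = 6.4898 m²·K/W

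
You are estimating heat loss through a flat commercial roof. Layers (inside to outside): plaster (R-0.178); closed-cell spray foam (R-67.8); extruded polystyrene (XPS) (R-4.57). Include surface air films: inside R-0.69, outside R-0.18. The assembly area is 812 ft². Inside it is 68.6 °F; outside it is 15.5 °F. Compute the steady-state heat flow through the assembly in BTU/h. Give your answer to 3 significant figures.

587 BTU/h

R_total = 0.69 + 0.178 + 67.8 + 4.57 + 0.18 = 73.42 ft²·°F·h/BTU
Q = A·ΔT/R = 812 × (68.6 − 15.5) / 73.42 = 587.3 BTU/h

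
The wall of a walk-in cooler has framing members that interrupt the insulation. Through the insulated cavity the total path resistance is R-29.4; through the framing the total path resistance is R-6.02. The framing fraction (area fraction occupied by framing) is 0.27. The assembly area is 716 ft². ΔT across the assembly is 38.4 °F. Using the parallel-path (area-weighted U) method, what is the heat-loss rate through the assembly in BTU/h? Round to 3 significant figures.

U_eff = 0.73/29.4 + 0.27/6.02 = 0.02483 + 0.04485 = 0.06968
R_eff = 1/U_eff = 14.35 ft²·°F·h/BTU
Q = 716 × 38.4 / 14.35 = 1916 BTU/h

1920 BTU/h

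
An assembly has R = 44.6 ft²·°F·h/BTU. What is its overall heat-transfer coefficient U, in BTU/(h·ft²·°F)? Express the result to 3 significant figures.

0.0224 BTU/(h·ft²·°F)

U = 1/R = 1/44.6 = 0.02242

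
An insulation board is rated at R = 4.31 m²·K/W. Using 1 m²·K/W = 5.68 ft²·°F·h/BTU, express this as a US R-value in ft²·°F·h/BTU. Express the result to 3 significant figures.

24.5 ft²·°F·h/BTU

R_US = 4.31 × 5.68 = 24.48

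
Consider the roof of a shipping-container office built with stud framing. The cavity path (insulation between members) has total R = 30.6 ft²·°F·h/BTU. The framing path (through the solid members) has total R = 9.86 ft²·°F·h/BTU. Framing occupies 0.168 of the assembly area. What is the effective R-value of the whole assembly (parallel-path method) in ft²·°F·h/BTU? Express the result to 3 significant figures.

22.6 ft²·°F·h/BTU

U_eff = 0.832/30.6 + 0.168/9.86 = 0.02719 + 0.01704 = 0.04423
R_eff = 1/U_eff = 22.61 ft²·°F·h/BTU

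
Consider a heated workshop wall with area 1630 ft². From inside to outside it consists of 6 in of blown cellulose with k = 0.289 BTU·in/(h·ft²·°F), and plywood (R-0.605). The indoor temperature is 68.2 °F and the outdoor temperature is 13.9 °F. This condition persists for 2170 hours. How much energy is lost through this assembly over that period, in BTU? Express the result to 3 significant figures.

6/0.289 = 20.76
R_total = 20.76 + 0.605 = 21.37 ft²·°F·h/BTU
Q = 1630 × (68.2 − 13.9) / 21.37 = 4142 BTU/h
E = 4142 × 2170 = 8989000 BTU

8990000 BTU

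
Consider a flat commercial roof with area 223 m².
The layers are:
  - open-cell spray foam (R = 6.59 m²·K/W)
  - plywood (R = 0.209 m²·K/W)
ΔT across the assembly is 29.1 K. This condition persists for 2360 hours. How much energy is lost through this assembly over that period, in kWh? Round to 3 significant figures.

R_total = 6.59 + 0.209 = 6.799 m²·K/W
Q = 223 × 29.1 / 6.799 = 954.4 W
E = 954.4 W × 2360 h / 1000 = 2253 kWh

2250 kWh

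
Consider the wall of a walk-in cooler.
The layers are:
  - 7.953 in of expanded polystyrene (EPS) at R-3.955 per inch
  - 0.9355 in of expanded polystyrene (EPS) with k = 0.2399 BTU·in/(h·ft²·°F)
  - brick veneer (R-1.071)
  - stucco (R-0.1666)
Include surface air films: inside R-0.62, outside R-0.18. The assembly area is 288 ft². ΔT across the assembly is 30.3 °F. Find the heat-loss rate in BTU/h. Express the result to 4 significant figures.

233.4 BTU/h

7.953 × 3.955 = 31.454
0.9355/0.2399 = 3.8995
R_total = 0.62 + 31.454 + 3.8995 + 1.071 + 0.1666 + 0.18 = 37.391 ft²·°F·h/BTU
Q = A·ΔT/R = 288 × 30.3 / 37.391 = 233.38 BTU/h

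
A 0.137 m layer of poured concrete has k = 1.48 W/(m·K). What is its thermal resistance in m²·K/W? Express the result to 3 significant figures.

R = L/k = 0.137/1.48 = 0.09257 m²·K/W

0.0926 m²·K/W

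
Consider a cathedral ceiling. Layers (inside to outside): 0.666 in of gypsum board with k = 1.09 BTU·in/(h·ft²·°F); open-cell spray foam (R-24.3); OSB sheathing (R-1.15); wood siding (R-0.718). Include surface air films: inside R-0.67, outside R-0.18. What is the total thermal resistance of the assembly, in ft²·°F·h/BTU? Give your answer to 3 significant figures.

0.666/1.09 = 0.611
R_total = 0.67 + 0.611 + 24.3 + 1.15 + 0.718 + 0.18 = 27.63 ft²·°F·h/BTU

27.6 ft²·°F·h/BTU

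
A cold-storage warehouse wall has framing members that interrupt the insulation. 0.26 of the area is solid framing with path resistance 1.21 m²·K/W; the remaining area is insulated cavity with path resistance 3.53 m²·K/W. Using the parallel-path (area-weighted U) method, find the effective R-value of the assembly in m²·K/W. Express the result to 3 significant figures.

U_eff = 0.74/3.53 + 0.26/1.21 = 0.2096 + 0.2149 = 0.4245
R_eff = 1/U_eff = 2.356 m²·K/W

2.36 m²·K/W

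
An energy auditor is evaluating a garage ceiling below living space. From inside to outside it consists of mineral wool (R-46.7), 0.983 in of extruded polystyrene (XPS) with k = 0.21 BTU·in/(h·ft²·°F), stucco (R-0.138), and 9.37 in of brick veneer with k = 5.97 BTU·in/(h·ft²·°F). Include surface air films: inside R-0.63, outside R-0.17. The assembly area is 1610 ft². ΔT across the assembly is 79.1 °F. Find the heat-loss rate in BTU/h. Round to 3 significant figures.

0.983/0.21 = 4.681
9.37/5.97 = 1.57
R_total = 0.63 + 46.7 + 4.681 + 0.138 + 1.57 + 0.17 = 53.89 ft²·°F·h/BTU
Q = A·ΔT/R = 1610 × 79.1 / 53.89 = 2363 BTU/h

2360 BTU/h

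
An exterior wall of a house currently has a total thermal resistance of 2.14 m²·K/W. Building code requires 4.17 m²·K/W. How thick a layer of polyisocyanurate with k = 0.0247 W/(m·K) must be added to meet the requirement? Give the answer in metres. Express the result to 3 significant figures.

0.0501 m

ΔR = 4.17 − 2.14 = 2.03 m²·K/W
L = ΔR × k = 2.03 × 0.0247 = 0.05014 m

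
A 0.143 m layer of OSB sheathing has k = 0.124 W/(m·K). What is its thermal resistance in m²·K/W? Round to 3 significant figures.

R = L/k = 0.143/0.124 = 1.153 m²·K/W

1.15 m²·K/W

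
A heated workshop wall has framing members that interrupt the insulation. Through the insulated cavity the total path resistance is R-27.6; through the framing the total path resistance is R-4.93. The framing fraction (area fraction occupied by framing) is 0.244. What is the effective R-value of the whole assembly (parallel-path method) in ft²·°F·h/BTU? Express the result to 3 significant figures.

13.0 ft²·°F·h/BTU

U_eff = 0.756/27.6 + 0.244/4.93 = 0.02739 + 0.04949 = 0.07688
R_eff = 1/U_eff = 13.01 ft²·°F·h/BTU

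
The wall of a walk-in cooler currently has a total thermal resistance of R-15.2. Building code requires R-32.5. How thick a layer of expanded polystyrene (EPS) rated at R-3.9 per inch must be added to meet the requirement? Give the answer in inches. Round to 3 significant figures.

ΔR = 32.5 − 15.2 = 17.3 ft²·°F·h/BTU
L = ΔR / (R/in) = 17.3/3.9 = 4.436 in

4.44 in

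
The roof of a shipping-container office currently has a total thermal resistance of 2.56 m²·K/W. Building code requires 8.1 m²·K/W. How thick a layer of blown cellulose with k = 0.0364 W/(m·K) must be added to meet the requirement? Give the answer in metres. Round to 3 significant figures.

0.202 m

ΔR = 8.1 − 2.56 = 5.54 m²·K/W
L = ΔR × k = 5.54 × 0.0364 = 0.2017 m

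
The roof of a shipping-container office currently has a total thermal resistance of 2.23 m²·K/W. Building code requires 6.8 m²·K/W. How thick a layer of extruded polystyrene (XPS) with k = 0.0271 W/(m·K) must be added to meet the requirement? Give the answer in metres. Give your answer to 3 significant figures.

0.124 m

ΔR = 6.8 − 2.23 = 4.57 m²·K/W
L = ΔR × k = 4.57 × 0.0271 = 0.1238 m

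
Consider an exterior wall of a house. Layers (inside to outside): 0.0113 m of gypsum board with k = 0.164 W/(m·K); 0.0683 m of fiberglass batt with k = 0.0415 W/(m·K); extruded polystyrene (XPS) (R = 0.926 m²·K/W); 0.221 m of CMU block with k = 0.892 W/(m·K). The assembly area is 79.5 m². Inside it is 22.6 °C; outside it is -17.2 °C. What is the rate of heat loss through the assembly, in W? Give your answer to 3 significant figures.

0.0113/0.164 = 0.0689
0.0683/0.0415 = 1.646
0.221/0.892 = 0.2478
R_total = 0.0689 + 1.646 + 0.926 + 0.2478 = 2.888 m²·K/W
Q = A·ΔT/R = 79.5 × (22.6 − (-17.2)) / 2.888 = 1095 W

1100 W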